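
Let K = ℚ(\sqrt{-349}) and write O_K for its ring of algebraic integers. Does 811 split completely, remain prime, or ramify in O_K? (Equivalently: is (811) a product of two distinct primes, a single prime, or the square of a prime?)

-349 mod 4 = 3, hence disc K = 4·(-349) = -1396 and O_K = ℤ[√-349].
disc(K) = -1396 is not divisible by 811; 811 is unramified.
(-349/811) = 462^405 mod 811 = 1, giving Legendre symbol 1.
Legendre symbol 1 ⇒ 811 is split.

split — (811) = 𝔭₁𝔭₂ with 𝔭₁ ≠ 𝔭₂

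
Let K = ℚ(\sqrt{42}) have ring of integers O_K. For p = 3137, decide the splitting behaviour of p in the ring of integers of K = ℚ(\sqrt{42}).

3137 remains inert

d = 42 ≡ 2 (mod 4), so O_K = ℤ[√42] and disc(K) = 4d = 168.
3137 ∤ 168, so 3137 is unramified.
Legendre symbol by Euler's criterion: (42/3137) ≡ 42^1568 ≡ 3136 (mod 3137), i.e. (42/3137) = -1.
Legendre symbol -1 ⇒ 3137 is inert.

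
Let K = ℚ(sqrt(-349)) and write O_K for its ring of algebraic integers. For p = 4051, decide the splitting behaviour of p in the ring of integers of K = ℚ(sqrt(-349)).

splits completely

Since -349 ≢ 1 mod 4, the ring of integers is ℤ[√-349] with discriminant 4·(-349) = -1396.
disc(K) = -1396 is not divisible by 4051; 4051 is unramified.
(-349/4051) = 3702^2025 mod 4051 = 1, giving Legendre symbol 1.
(-349/4051) = 1, so 4051 splits.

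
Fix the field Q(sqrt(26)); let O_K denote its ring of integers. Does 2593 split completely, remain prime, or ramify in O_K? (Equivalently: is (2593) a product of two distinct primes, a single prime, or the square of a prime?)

d = 26 ≡ 2 (mod 4), so O_K = ℤ[√26] and disc(K) = 4d = 104.
2593 ∤ 104, so 2593 is unramified.
(26/2593) = 26^1296 mod 2593 = 2592, giving Legendre symbol -1.
(26/2593) = -1, so 2593 is inert.

remains prime (inert)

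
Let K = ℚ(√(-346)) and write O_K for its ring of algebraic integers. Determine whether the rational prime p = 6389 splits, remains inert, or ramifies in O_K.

6389 splits in O_K

-346 mod 4 = 2, hence disc K = 4·(-346) = -1384 and O_K = ℤ[√-346].
6389 ∤ -1384, so 6389 is unramified.
Compute (-346/6389) via Euler: 6043^((6389-1)/2) mod 6389 = 1, so (-346/6389) = 1.
d is a quadratic residue mod p, hence 6389 splits in O_K.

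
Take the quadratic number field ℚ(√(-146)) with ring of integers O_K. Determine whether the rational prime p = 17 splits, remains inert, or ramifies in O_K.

Since -146 ≢ 1 mod 4, the ring of integers is ℤ[√-146] with discriminant 4·(-146) = -584.
disc(K) = -584 is not divisible by 17; 17 is unramified.
Euler's criterion: (-146)^8 mod 17 = 16. Thus (-146|17) = -1.
d is a non-residue mod p, hence 17 remains inert in O_K.

17 remains inert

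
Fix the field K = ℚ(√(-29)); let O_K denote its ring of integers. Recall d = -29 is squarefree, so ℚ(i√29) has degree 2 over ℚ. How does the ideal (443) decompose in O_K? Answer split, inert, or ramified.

Since -29 ≢ 1 mod 4, the ring of integers is ℤ[√-29] with discriminant 4·(-29) = -116.
443 ∤ -116, so 443 is unramified.
Legendre symbol by Euler's criterion: (-29/443) ≡ (-29)^221 ≡ 1 (mod 443), i.e. (-29/443) = 1.
d is a quadratic residue mod p, hence 443 splits in O_K.

splits completely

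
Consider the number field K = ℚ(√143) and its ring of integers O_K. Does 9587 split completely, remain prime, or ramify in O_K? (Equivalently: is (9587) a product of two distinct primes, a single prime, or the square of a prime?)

d = 143 ≡ 3 (mod 4), so O_K = ℤ[√143] and disc(K) = 4d = 572.
disc(K) = 572 is not divisible by 9587; 9587 is unramified.
(143/9587) = 143^4793 mod 9587 = 9586, giving Legendre symbol -1.
Legendre symbol -1 ⇒ 9587 is inert.

p is inert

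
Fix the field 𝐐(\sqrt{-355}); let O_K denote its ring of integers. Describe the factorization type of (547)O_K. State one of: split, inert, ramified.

547 remains inert

-355 mod 4 = 1, hence disc K = -355 and O_K = ℤ[(1+√-355)/2].
Since gcd(547, -355) = 1 the prime 547 does not ramify.
Legendre symbol by Euler's criterion: (-355/547) ≡ (-355)^273 ≡ 546 (mod 547), i.e. (-355/547) = -1.
Legendre symbol -1 ⇒ 547 is inert.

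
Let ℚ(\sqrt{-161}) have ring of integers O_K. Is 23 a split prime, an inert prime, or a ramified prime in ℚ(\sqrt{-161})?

p ramifies

Since -161 ≢ 1 mod 4, the ring of integers is ℤ[√-161] with discriminant 4·(-161) = -644.
Ramification test: 23 | -644. The prime 23 ramifies in K.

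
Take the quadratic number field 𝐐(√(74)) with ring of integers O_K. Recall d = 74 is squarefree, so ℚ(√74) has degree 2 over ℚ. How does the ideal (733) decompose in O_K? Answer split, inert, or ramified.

d = 74 ≡ 2 (mod 4), so O_K = ℤ[√74] and disc(K) = 4d = 296.
733 ∤ 296, so 733 is unramified.
(74/733) = 74^366 mod 733 = 732, giving Legendre symbol -1.
Legendre symbol -1 ⇒ 733 is inert.

p is inert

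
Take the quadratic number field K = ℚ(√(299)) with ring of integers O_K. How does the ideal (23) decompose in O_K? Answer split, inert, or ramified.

Since 299 ≢ 1 mod 4, the ring of integers is ℤ[√299] with discriminant 4·299 = 1196.
Ramification test: 23 | 1196. The prime 23 ramifies in K.

23 is ramified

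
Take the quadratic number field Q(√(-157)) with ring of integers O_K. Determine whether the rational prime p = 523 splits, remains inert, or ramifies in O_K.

-157 mod 4 = 3, hence disc K = 4·(-157) = -628 and O_K = ℤ[√-157].
disc(K) = -628 is not divisible by 523; 523 is unramified.
Compute (-157/523) via Euler: 366^((523-1)/2) mod 523 = 522, so (-157/523) = -1.
(-157/523) = -1, so 523 is inert.

inert — (523) stays prime in O_K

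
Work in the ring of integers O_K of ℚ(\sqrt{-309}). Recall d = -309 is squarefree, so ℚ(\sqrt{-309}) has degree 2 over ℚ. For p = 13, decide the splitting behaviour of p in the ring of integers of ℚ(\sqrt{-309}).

13 splits in O_K

Since -309 ≢ 1 mod 4, the ring of integers is ℤ[√-309] with discriminant 4·(-309) = -1236.
Since gcd(13, -1236) = 1 the prime 13 does not ramify.
Legendre symbol by Euler's criterion: (-309/13) ≡ (-309)^6 ≡ 1 (mod 13), i.e. (-309/13) = 1.
(-309/13) = 1, so 13 splits.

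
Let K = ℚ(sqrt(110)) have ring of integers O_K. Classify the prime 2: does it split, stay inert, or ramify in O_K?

p ramifies

110 mod 4 = 2, hence disc K = 4·110 = 440 and O_K = ℤ[√110].
2 divides disc(K) = 440, so 2 ramifies.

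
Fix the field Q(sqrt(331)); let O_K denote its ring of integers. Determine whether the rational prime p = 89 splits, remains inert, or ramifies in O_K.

splits completely

331 mod 4 = 3, hence disc K = 4·331 = 1324 and O_K = ℤ[√331].
89 ∤ 1324, so 89 is unramified.
(331/89) = 64^44 mod 89 = 1, giving Legendre symbol 1.
(331/89) = 1, so 89 splits.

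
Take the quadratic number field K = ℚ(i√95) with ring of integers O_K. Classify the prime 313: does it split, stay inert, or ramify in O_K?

313 remains inert

Since -95 ≡ 1 mod 4, the ring of integers is ℤ[(1+√-95)/2] with discriminant -95.
disc(K) = -95 is not divisible by 313; 313 is unramified.
Compute (-95/313) via Euler: 218^((313-1)/2) mod 313 = 312, so (-95/313) = -1.
(-95/313) = -1, so 313 is inert.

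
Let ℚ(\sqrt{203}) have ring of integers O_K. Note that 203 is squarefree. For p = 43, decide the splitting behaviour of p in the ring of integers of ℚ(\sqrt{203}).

203 mod 4 = 3, hence disc K = 4·203 = 812 and O_K = ℤ[√203].
disc(K) = 812 is not divisible by 43; 43 is unramified.
Euler's criterion: 203^21 mod 43 = 1. Thus (203|43) = 1.
d is a quadratic residue mod p, hence 43 splits in O_K.

splits completely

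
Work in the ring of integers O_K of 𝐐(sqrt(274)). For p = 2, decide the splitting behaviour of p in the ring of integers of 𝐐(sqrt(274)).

Since 274 ≢ 1 mod 4, the ring of integers is ℤ[√274] with discriminant 4·274 = 1096.
2 divides disc(K) = 1096, so 2 ramifies.

2 is ramified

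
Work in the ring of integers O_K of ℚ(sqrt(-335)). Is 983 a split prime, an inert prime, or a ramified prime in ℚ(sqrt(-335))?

-335 mod 4 = 1, hence disc K = -335 and O_K = ℤ[(1+√-335)/2].
disc(K) = -335 is not divisible by 983; 983 is unramified.
(-335/983) = 648^491 mod 983 = 1, giving Legendre symbol 1.
(-335/983) = 1, so 983 splits.

p splits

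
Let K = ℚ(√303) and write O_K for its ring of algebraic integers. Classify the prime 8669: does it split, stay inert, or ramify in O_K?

303 mod 4 = 3, hence disc K = 4·303 = 1212 and O_K = ℤ[√303].
8669 ∤ 1212, so 8669 is unramified.
Euler's criterion: 303^4334 mod 8669 = 8668. Thus (303|8669) = -1.
Legendre symbol -1 ⇒ 8669 is inert.

inert — (8669) stays prime in O_K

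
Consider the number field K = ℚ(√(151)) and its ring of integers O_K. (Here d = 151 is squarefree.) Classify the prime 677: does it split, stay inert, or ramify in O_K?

d = 151 ≡ 3 (mod 4), so O_K = ℤ[√151] and disc(K) = 4d = 604.
Since gcd(677, 604) = 1 the prime 677 does not ramify.
Legendre symbol by Euler's criterion: (151/677) ≡ 151^338 ≡ 676 (mod 677), i.e. (151/677) = -1.
(151/677) = -1, so 677 is inert.

677 remains inert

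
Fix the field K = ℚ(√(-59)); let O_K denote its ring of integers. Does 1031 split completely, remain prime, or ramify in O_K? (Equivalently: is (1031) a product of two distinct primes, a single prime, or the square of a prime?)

splits completely

d = -59 ≡ 1 (mod 4), so O_K = ℤ[(1+√-59)/2] and disc(K) = d = -59.
disc(K) = -59 is not divisible by 1031; 1031 is unramified.
(-59/1031) = 972^515 mod 1031 = 1, giving Legendre symbol 1.
d is a quadratic residue mod p, hence 1031 splits in O_K.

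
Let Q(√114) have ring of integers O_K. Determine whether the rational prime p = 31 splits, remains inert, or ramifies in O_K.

inert

Since 114 ≢ 1 mod 4, the ring of integers is ℤ[√114] with discriminant 4·114 = 456.
disc(K) = 456 is not divisible by 31; 31 is unramified.
Legendre symbol by Euler's criterion: (114/31) ≡ 114^15 ≡ 30 (mod 31), i.e. (114/31) = -1.
Legendre symbol -1 ⇒ 31 is inert.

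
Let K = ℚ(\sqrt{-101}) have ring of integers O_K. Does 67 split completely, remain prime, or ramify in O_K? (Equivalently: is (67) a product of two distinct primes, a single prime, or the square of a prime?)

67 splits in O_K

-101 mod 4 = 3, hence disc K = 4·(-101) = -404 and O_K = ℤ[√-101].
Since gcd(67, -404) = 1 the prime 67 does not ramify.
Compute (-101/67) via Euler: 33^((67-1)/2) mod 67 = 1, so (-101/67) = 1.
Legendre symbol 1 ⇒ 67 is split.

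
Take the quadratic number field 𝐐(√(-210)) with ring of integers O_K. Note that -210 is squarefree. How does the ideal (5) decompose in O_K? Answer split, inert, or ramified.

Since -210 ≢ 1 mod 4, the ring of integers is ℤ[√-210] with discriminant 4·(-210) = -840.
Ramification test: 5 | -840. The prime 5 ramifies in K.

ramified — (5) = 𝔭²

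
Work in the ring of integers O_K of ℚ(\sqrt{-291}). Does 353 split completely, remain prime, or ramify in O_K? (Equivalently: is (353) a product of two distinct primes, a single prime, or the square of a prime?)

inert — (353) stays prime in O_K

d = -291 ≡ 1 (mod 4), so O_K = ℤ[(1+√-291)/2] and disc(K) = d = -291.
353 ∤ -291, so 353 is unramified.
Compute (-291/353) via Euler: 62^((353-1)/2) mod 353 = 352, so (-291/353) = -1.
d is a non-residue mod p, hence 353 remains inert in O_K.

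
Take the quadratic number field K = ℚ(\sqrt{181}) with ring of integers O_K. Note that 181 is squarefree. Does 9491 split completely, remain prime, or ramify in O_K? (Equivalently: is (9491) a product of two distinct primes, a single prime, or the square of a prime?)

d = 181 ≡ 1 (mod 4), so O_K = ℤ[(1+√181)/2] and disc(K) = d = 181.
9491 ∤ 181, so 9491 is unramified.
Compute (181/9491) via Euler: 181^((9491-1)/2) mod 9491 = 1, so (181/9491) = 1.
(181/9491) = 1, so 9491 splits.

p splits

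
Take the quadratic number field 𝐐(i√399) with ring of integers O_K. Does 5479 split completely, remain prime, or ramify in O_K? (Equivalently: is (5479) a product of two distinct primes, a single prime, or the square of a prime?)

5479 remains inert

d = -399 ≡ 1 (mod 4), so O_K = ℤ[(1+√-399)/2] and disc(K) = d = -399.
disc(K) = -399 is not divisible by 5479; 5479 is unramified.
Legendre symbol by Euler's criterion: (-399/5479) ≡ (-399)^2739 ≡ 5478 (mod 5479), i.e. (-399/5479) = -1.
Legendre symbol -1 ⇒ 5479 is inert.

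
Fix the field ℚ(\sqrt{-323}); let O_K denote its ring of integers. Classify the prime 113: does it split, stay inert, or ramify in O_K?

p splits

Since -323 ≡ 1 mod 4, the ring of integers is ℤ[(1+√-323)/2] with discriminant -323.
113 ∤ -323, so 113 is unramified.
(-323/113) = 16^56 mod 113 = 1, giving Legendre symbol 1.
d is a quadratic residue mod p, hence 113 splits in O_K.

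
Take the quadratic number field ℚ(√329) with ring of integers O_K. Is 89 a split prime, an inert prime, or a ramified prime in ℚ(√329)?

inert — (89) stays prime in O_K

Since 329 ≡ 1 mod 4, the ring of integers is ℤ[(1+√329)/2] with discriminant 329.
disc(K) = 329 is not divisible by 89; 89 is unramified.
Legendre symbol by Euler's criterion: (329/89) ≡ 329^44 ≡ 88 (mod 89), i.e. (329/89) = -1.
Legendre symbol -1 ⇒ 89 is inert.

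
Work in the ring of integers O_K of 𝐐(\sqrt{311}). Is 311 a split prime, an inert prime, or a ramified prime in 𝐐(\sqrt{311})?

Since 311 ≢ 1 mod 4, the ring of integers is ℤ[√311] with discriminant 4·311 = 1244.
311 divides disc(K) = 1244, so 311 ramifies.

p ramifies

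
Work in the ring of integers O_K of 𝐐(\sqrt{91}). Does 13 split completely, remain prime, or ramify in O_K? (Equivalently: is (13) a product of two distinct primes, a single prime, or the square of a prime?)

ramified — (13) = 𝔭²

91 mod 4 = 3, hence disc K = 4·91 = 364 and O_K = ℤ[√91].
disc(K) = 364 = 13·28, so p = 13 is ramified.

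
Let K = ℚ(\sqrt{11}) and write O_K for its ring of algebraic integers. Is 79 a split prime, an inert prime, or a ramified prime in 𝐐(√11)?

79 splits in O_K

Since 11 ≢ 1 mod 4, the ring of integers is ℤ[√11] with discriminant 4·11 = 44.
Since gcd(79, 44) = 1 the prime 79 does not ramify.
Compute (11/79) via Euler: 11^((79-1)/2) mod 79 = 1, so (11/79) = 1.
(11/79) = 1, so 79 splits.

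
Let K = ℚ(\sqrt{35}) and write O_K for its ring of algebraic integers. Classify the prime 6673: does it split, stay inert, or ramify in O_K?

d = 35 ≡ 3 (mod 4), so O_K = ℤ[√35] and disc(K) = 4d = 140.
Since gcd(6673, 140) = 1 the prime 6673 does not ramify.
Euler's criterion: 35^3336 mod 6673 = 6672. Thus (35|6673) = -1.
(35/6673) = -1, so 6673 is inert.

remains prime (inert)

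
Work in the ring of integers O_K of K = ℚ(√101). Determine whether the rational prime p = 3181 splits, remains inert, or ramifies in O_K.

d = 101 ≡ 1 (mod 4), so O_K = ℤ[(1+√101)/2] and disc(K) = d = 101.
Since gcd(3181, 101) = 1 the prime 3181 does not ramify.
Legendre symbol by Euler's criterion: (101/3181) ≡ 101^1590 ≡ 3180 (mod 3181), i.e. (101/3181) = -1.
(101/3181) = -1, so 3181 is inert.

inert — (3181) stays prime in O_K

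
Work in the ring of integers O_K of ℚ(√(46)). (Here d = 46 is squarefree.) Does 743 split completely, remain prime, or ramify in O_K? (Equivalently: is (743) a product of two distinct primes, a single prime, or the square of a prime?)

46 mod 4 = 2, hence disc K = 4·46 = 184 and O_K = ℤ[√46].
743 ∤ 184, so 743 is unramified.
Euler's criterion: 46^371 mod 743 = 1. Thus (46|743) = 1.
Legendre symbol 1 ⇒ 743 is split.

743 splits in O_K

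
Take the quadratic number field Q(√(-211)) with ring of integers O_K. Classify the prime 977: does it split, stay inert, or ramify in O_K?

Since -211 ≡ 1 mod 4, the ring of integers is ℤ[(1+√-211)/2] with discriminant -211.
Since gcd(977, -211) = 1 the prime 977 does not ramify.
Compute (-211/977) via Euler: 766^((977-1)/2) mod 977 = 976, so (-211/977) = -1.
d is a non-residue mod p, hence 977 remains inert in O_K.

inert — (977) stays prime in O_K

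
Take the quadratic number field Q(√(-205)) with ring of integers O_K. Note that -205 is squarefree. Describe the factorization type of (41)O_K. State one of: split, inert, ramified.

p ramifies

-205 mod 4 = 3, hence disc K = 4·(-205) = -820 and O_K = ℤ[√-205].
Ramification test: 41 | -820. The prime 41 ramifies in K.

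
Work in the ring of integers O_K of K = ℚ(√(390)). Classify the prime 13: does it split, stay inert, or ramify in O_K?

d = 390 ≡ 2 (mod 4), so O_K = ℤ[√390] and disc(K) = 4d = 1560.
disc(K) = 1560 = 13·120, so p = 13 is ramified.

13 is ramified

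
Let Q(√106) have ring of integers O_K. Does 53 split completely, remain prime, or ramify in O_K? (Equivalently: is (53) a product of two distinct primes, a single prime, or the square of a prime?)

Since 106 ≢ 1 mod 4, the ring of integers is ℤ[√106] with discriminant 4·106 = 424.
disc(K) = 424 = 53·8, so p = 53 is ramified.

ramified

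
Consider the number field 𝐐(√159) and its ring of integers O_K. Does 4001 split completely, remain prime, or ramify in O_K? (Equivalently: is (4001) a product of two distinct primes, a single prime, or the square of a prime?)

4001 splits in O_K

Since 159 ≢ 1 mod 4, the ring of integers is ℤ[√159] with discriminant 4·159 = 636.
Since gcd(4001, 636) = 1 the prime 4001 does not ramify.
Compute (159/4001) via Euler: 159^((4001-1)/2) mod 4001 = 1, so (159/4001) = 1.
d is a quadratic residue mod p, hence 4001 splits in O_K.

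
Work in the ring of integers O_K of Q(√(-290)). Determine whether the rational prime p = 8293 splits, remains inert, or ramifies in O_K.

splits completely

d = -290 ≡ 2 (mod 4), so O_K = ℤ[√-290] and disc(K) = 4d = -1160.
8293 ∤ -1160, so 8293 is unramified.
(-290/8293) = 8003^4146 mod 8293 = 1, giving Legendre symbol 1.
d is a quadratic residue mod p, hence 8293 splits in O_K.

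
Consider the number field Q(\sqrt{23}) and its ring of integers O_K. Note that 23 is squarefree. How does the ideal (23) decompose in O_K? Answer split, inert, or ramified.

23 mod 4 = 3, hence disc K = 4·23 = 92 and O_K = ℤ[√23].
disc(K) = 92 = 23·4, so p = 23 is ramified.

ramified — (23) = 𝔭²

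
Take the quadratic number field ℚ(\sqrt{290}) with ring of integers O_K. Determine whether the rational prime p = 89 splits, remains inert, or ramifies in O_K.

Since 290 ≢ 1 mod 4, the ring of integers is ℤ[√290] with discriminant 4·290 = 1160.
disc(K) = 1160 is not divisible by 89; 89 is unramified.
Legendre symbol by Euler's criterion: (290/89) ≡ 290^44 ≡ 88 (mod 89), i.e. (290/89) = -1.
(290/89) = -1, so 89 is inert.

p is inert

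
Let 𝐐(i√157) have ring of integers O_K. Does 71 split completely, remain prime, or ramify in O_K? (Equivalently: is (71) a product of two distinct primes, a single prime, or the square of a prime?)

d = -157 ≡ 3 (mod 4), so O_K = ℤ[√-157] and disc(K) = 4d = -628.
71 ∤ -628, so 71 is unramified.
Compute (-157/71) via Euler: 56^((71-1)/2) mod 71 = 70, so (-157/71) = -1.
Legendre symbol -1 ⇒ 71 is inert.

71 remains inert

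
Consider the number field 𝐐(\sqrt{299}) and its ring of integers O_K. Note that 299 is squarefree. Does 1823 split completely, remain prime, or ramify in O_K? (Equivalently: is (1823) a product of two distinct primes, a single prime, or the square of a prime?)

inert — (1823) stays prime in O_K

299 mod 4 = 3, hence disc K = 4·299 = 1196 and O_K = ℤ[√299].
disc(K) = 1196 is not divisible by 1823; 1823 is unramified.
Legendre symbol by Euler's criterion: (299/1823) ≡ 299^911 ≡ 1822 (mod 1823), i.e. (299/1823) = -1.
Legendre symbol -1 ⇒ 1823 is inert.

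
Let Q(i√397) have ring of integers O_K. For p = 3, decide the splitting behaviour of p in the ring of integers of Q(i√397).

inert

d = -397 ≡ 3 (mod 4), so O_K = ℤ[√-397] and disc(K) = 4d = -1588.
Since gcd(3, -1588) = 1 the prime 3 does not ramify.
(-397/3) = 2^1 mod 3 = 2, giving Legendre symbol -1.
Legendre symbol -1 ⇒ 3 is inert.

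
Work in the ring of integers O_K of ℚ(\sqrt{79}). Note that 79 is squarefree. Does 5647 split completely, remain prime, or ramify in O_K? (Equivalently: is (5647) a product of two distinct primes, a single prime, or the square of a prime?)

5647 remains inert

Since 79 ≢ 1 mod 4, the ring of integers is ℤ[√79] with discriminant 4·79 = 316.
disc(K) = 316 is not divisible by 5647; 5647 is unramified.
(79/5647) = 79^2823 mod 5647 = 5646, giving Legendre symbol -1.
Legendre symbol -1 ⇒ 5647 is inert.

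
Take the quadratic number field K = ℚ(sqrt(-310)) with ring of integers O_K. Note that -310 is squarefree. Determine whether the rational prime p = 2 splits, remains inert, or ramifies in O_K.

ramified — (2) = 𝔭²

Since -310 ≢ 1 mod 4, the ring of integers is ℤ[√-310] with discriminant 4·(-310) = -1240.
2 divides disc(K) = -1240, so 2 ramifies.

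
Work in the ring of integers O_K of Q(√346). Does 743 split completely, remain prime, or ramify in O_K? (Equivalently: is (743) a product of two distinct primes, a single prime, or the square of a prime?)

Since 346 ≢ 1 mod 4, the ring of integers is ℤ[√346] with discriminant 4·346 = 1384.
disc(K) = 1384 is not divisible by 743; 743 is unramified.
Legendre symbol by Euler's criterion: (346/743) ≡ 346^371 ≡ 1 (mod 743), i.e. (346/743) = 1.
d is a quadratic residue mod p, hence 743 splits in O_K.

splits completely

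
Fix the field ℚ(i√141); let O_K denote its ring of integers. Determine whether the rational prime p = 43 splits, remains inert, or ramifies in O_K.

d = -141 ≡ 3 (mod 4), so O_K = ℤ[√-141] and disc(K) = 4d = -564.
disc(K) = -564 is not divisible by 43; 43 is unramified.
Euler's criterion: (-141)^21 mod 43 = 1. Thus (-141|43) = 1.
Legendre symbol 1 ⇒ 43 is split.

p splits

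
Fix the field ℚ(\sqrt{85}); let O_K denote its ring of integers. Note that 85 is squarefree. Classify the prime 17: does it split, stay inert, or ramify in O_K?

85 mod 4 = 1, hence disc K = 85 and O_K = ℤ[(1+√85)/2].
disc(K) = 85 = 17·5, so p = 17 is ramified.

ramified — (17) = 𝔭²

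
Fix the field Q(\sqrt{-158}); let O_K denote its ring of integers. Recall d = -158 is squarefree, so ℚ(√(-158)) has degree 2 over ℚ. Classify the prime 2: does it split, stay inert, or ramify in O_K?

d = -158 ≡ 2 (mod 4), so O_K = ℤ[√-158] and disc(K) = 4d = -632.
disc(K) = -632 = 2·(-316), so p = 2 is ramified.

ramified — (2) = 𝔭²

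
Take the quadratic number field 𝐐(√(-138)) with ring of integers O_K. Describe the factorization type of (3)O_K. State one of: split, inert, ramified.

-138 mod 4 = 2, hence disc K = 4·(-138) = -552 and O_K = ℤ[√-138].
3 divides disc(K) = -552, so 3 ramifies.

ramified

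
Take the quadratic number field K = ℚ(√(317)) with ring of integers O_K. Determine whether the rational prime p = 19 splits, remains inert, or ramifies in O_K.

p is inert

d = 317 ≡ 1 (mod 4), so O_K = ℤ[(1+√317)/2] and disc(K) = d = 317.
disc(K) = 317 is not divisible by 19; 19 is unramified.
Euler's criterion: 317^9 mod 19 = 18. Thus (317|19) = -1.
(317/19) = -1, so 19 is inert.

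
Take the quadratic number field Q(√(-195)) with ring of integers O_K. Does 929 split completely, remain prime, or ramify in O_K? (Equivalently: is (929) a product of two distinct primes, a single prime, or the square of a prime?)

Since -195 ≡ 1 mod 4, the ring of integers is ℤ[(1+√-195)/2] with discriminant -195.
929 ∤ -195, so 929 is unramified.
(-195/929) = 734^464 mod 929 = 1, giving Legendre symbol 1.
d is a quadratic residue mod p, hence 929 splits in O_K.

split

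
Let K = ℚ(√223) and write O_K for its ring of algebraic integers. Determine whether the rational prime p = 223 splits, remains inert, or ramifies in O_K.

d = 223 ≡ 3 (mod 4), so O_K = ℤ[√223] and disc(K) = 4d = 892.
disc(K) = 892 = 223·4, so p = 223 is ramified.

ramified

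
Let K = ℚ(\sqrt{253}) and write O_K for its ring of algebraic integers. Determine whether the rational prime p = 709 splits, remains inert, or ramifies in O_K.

remains prime (inert)

Since 253 ≡ 1 mod 4, the ring of integers is ℤ[(1+√253)/2] with discriminant 253.
709 ∤ 253, so 709 is unramified.
Compute (253/709) via Euler: 253^((709-1)/2) mod 709 = 708, so (253/709) = -1.
d is a non-residue mod p, hence 709 remains inert in O_K.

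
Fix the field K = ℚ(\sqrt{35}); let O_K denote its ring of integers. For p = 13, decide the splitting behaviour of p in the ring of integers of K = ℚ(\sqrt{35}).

splits completely

d = 35 ≡ 3 (mod 4), so O_K = ℤ[√35] and disc(K) = 4d = 140.
13 ∤ 140, so 13 is unramified.
(35/13) = 9^6 mod 13 = 1, giving Legendre symbol 1.
d is a quadratic residue mod p, hence 13 splits in O_K.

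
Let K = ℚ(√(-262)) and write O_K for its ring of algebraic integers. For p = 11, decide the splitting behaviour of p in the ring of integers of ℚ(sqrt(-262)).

inert

d = -262 ≡ 2 (mod 4), so O_K = ℤ[√-262] and disc(K) = 4d = -1048.
disc(K) = -1048 is not divisible by 11; 11 is unramified.
Euler's criterion: (-262)^5 mod 11 = 10. Thus (-262|11) = -1.
d is a non-residue mod p, hence 11 remains inert in O_K.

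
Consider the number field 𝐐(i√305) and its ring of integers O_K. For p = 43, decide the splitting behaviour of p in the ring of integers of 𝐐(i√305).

43 remains inert

Since -305 ≢ 1 mod 4, the ring of integers is ℤ[√-305] with discriminant 4·(-305) = -1220.
Since gcd(43, -1220) = 1 the prime 43 does not ramify.
Euler's criterion: (-305)^21 mod 43 = 42. Thus (-305|43) = -1.
d is a non-residue mod p, hence 43 remains inert in O_K.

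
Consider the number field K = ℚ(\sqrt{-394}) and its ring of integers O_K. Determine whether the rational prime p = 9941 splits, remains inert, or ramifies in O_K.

Since -394 ≢ 1 mod 4, the ring of integers is ℤ[√-394] with discriminant 4·(-394) = -1576.
9941 ∤ -1576, so 9941 is unramified.
Euler's criterion: (-394)^4970 mod 9941 = 1. Thus (-394|9941) = 1.
d is a quadratic residue mod p, hence 9941 splits in O_K.

p splits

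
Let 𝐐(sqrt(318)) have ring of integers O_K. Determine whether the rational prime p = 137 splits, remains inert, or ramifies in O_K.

318 mod 4 = 2, hence disc K = 4·318 = 1272 and O_K = ℤ[√318].
137 ∤ 1272, so 137 is unramified.
(318/137) = 44^68 mod 137 = 1, giving Legendre symbol 1.
Legendre symbol 1 ⇒ 137 is split.

split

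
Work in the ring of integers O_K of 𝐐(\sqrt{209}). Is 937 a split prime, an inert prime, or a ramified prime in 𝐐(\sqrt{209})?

remains prime (inert)

d = 209 ≡ 1 (mod 4), so O_K = ℤ[(1+√209)/2] and disc(K) = d = 209.
disc(K) = 209 is not divisible by 937; 937 is unramified.
Euler's criterion: 209^468 mod 937 = 936. Thus (209|937) = -1.
d is a non-residue mod p, hence 937 remains inert in O_K.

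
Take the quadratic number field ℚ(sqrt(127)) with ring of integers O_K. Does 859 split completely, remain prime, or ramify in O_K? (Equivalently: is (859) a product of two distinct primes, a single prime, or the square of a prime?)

d = 127 ≡ 3 (mod 4), so O_K = ℤ[√127] and disc(K) = 4d = 508.
Since gcd(859, 508) = 1 the prime 859 does not ramify.
(127/859) = 127^429 mod 859 = 1, giving Legendre symbol 1.
Legendre symbol 1 ⇒ 859 is split.

splits completely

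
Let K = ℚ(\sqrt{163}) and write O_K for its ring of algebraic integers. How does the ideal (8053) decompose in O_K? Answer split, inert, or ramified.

163 mod 4 = 3, hence disc K = 4·163 = 652 and O_K = ℤ[√163].
8053 ∤ 652, so 8053 is unramified.
Legendre symbol by Euler's criterion: (163/8053) ≡ 163^4026 ≡ 8052 (mod 8053), i.e. (163/8053) = -1.
d is a non-residue mod p, hence 8053 remains inert in O_K.

p is inert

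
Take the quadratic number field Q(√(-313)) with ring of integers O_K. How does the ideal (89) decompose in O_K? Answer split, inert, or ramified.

-313 mod 4 = 3, hence disc K = 4·(-313) = -1252 and O_K = ℤ[√-313].
disc(K) = -1252 is not divisible by 89; 89 is unramified.
Compute (-313/89) via Euler: 43^((89-1)/2) mod 89 = 88, so (-313/89) = -1.
d is a non-residue mod p, hence 89 remains inert in O_K.

inert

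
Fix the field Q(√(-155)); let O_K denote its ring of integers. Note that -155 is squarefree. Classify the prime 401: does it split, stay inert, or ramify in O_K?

d = -155 ≡ 1 (mod 4), so O_K = ℤ[(1+√-155)/2] and disc(K) = d = -155.
401 ∤ -155, so 401 is unramified.
Compute (-155/401) via Euler: 246^((401-1)/2) mod 401 = 400, so (-155/401) = -1.
d is a non-residue mod p, hence 401 remains inert in O_K.

401 remains inert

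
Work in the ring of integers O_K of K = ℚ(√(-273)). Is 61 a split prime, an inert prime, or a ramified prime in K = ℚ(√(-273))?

inert

Since -273 ≢ 1 mod 4, the ring of integers is ℤ[√-273] with discriminant 4·(-273) = -1092.
disc(K) = -1092 is not divisible by 61; 61 is unramified.
Euler's criterion: (-273)^30 mod 61 = 60. Thus (-273|61) = -1.
(-273/61) = -1, so 61 is inert.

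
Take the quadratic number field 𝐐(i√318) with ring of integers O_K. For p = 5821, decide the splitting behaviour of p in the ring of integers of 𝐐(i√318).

d = -318 ≡ 2 (mod 4), so O_K = ℤ[√-318] and disc(K) = 4d = -1272.
Since gcd(5821, -1272) = 1 the prime 5821 does not ramify.
(-318/5821) = 5503^2910 mod 5821 = 5820, giving Legendre symbol -1.
d is a non-residue mod p, hence 5821 remains inert in O_K.

remains prime (inert)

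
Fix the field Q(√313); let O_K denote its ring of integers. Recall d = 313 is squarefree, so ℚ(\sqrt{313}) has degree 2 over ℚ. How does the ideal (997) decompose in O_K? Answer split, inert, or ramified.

997 splits in O_K

Since 313 ≡ 1 mod 4, the ring of integers is ℤ[(1+√313)/2] with discriminant 313.
disc(K) = 313 is not divisible by 997; 997 is unramified.
Compute (313/997) via Euler: 313^((997-1)/2) mod 997 = 1, so (313/997) = 1.
(313/997) = 1, so 997 splits.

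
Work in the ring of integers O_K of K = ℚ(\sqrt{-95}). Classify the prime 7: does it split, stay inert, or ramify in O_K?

inert — (7) stays prime in O_K

-95 mod 4 = 1, hence disc K = -95 and O_K = ℤ[(1+√-95)/2].
7 ∤ -95, so 7 is unramified.
(-95/7) = 3^3 mod 7 = 6, giving Legendre symbol -1.
d is a non-residue mod p, hence 7 remains inert in O_K.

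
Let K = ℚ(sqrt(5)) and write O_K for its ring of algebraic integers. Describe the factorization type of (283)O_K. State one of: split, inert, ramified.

p is inert

Since 5 ≡ 1 mod 4, the ring of integers is ℤ[(1+√5)/2] with discriminant 5.
Since gcd(283, 5) = 1 the prime 283 does not ramify.
Euler's criterion: 5^141 mod 283 = 282. Thus (5|283) = -1.
d is a non-residue mod p, hence 283 remains inert in O_K.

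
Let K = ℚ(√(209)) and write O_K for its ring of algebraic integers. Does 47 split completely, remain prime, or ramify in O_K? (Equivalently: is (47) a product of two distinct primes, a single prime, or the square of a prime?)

split

d = 209 ≡ 1 (mod 4), so O_K = ℤ[(1+√209)/2] and disc(K) = d = 209.
47 ∤ 209, so 47 is unramified.
(209/47) = 21^23 mod 47 = 1, giving Legendre symbol 1.
(209/47) = 1, so 47 splits.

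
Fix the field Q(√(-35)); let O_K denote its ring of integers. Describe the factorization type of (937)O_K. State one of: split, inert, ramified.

Since -35 ≡ 1 mod 4, the ring of integers is ℤ[(1+√-35)/2] with discriminant -35.
disc(K) = -35 is not divisible by 937; 937 is unramified.
Compute (-35/937) via Euler: 902^((937-1)/2) mod 937 = 1, so (-35/937) = 1.
(-35/937) = 1, so 937 splits.

937 splits in O_K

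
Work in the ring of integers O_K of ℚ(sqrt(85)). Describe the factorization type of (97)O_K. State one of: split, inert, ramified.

p splits

Since 85 ≡ 1 mod 4, the ring of integers is ℤ[(1+√85)/2] with discriminant 85.
disc(K) = 85 is not divisible by 97; 97 is unramified.
Euler's criterion: 85^48 mod 97 = 1. Thus (85|97) = 1.
Legendre symbol 1 ⇒ 97 is split.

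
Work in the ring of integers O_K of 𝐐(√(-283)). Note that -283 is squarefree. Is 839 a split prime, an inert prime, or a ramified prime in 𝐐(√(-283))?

p is inert

-283 mod 4 = 1, hence disc K = -283 and O_K = ℤ[(1+√-283)/2].
839 ∤ -283, so 839 is unramified.
(-283/839) = 556^419 mod 839 = 838, giving Legendre symbol -1.
d is a non-residue mod p, hence 839 remains inert in O_K.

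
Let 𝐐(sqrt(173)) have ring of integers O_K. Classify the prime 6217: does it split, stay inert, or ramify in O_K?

remains prime (inert)

d = 173 ≡ 1 (mod 4), so O_K = ℤ[(1+√173)/2] and disc(K) = d = 173.
Since gcd(6217, 173) = 1 the prime 6217 does not ramify.
Euler's criterion: 173^3108 mod 6217 = 6216. Thus (173|6217) = -1.
Legendre symbol -1 ⇒ 6217 is inert.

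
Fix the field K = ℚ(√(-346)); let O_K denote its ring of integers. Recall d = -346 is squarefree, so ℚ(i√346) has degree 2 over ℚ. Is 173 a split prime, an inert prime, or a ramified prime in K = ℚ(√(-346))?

ramified — (173) = 𝔭²

Since -346 ≢ 1 mod 4, the ring of integers is ℤ[√-346] with discriminant 4·(-346) = -1384.
173 divides disc(K) = -1384, so 173 ramifies.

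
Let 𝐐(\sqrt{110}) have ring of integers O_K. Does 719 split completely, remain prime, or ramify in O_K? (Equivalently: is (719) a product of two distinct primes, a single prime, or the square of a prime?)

Since 110 ≢ 1 mod 4, the ring of integers is ℤ[√110] with discriminant 4·110 = 440.
Since gcd(719, 440) = 1 the prime 719 does not ramify.
Euler's criterion: 110^359 mod 719 = 718. Thus (110|719) = -1.
(110/719) = -1, so 719 is inert.

remains prime (inert)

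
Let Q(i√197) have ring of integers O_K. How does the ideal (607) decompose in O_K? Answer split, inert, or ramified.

d = -197 ≡ 3 (mod 4), so O_K = ℤ[√-197] and disc(K) = 4d = -788.
disc(K) = -788 is not divisible by 607; 607 is unramified.
Euler's criterion: (-197)^303 mod 607 = 606. Thus (-197|607) = -1.
(-197/607) = -1, so 607 is inert.

p is inert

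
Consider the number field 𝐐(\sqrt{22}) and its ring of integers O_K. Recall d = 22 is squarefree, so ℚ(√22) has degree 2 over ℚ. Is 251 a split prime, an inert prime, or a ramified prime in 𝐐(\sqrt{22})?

d = 22 ≡ 2 (mod 4), so O_K = ℤ[√22] and disc(K) = 4d = 88.
disc(K) = 88 is not divisible by 251; 251 is unramified.
Euler's criterion: 22^125 mod 251 = 1. Thus (22|251) = 1.
(22/251) = 1, so 251 splits.

split — (251) = 𝔭₁𝔭₂ with 𝔭₁ ≠ 𝔭₂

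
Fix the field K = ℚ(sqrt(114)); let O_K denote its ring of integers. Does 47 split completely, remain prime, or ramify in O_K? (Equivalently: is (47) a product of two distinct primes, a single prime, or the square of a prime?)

remains prime (inert)

114 mod 4 = 2, hence disc K = 4·114 = 456 and O_K = ℤ[√114].
47 ∤ 456, so 47 is unramified.
Euler's criterion: 114^23 mod 47 = 46. Thus (114|47) = -1.
(114/47) = -1, so 47 is inert.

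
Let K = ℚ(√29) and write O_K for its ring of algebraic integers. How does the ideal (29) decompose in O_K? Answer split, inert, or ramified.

29 mod 4 = 1, hence disc K = 29 and O_K = ℤ[(1+√29)/2].
29 divides disc(K) = 29, so 29 ramifies.

p ramifies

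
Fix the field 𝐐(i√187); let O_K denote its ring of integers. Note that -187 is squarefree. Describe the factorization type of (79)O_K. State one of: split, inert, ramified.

d = -187 ≡ 1 (mod 4), so O_K = ℤ[(1+√-187)/2] and disc(K) = d = -187.
79 ∤ -187, so 79 is unramified.
Euler's criterion: (-187)^39 mod 79 = 1. Thus (-187|79) = 1.
(-187/79) = 1, so 79 splits.

split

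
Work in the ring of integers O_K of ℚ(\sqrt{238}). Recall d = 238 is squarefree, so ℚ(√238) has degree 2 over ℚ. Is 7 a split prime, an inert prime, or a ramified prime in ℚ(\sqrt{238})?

Since 238 ≢ 1 mod 4, the ring of integers is ℤ[√238] with discriminant 4·238 = 952.
Ramification test: 7 | 952. The prime 7 ramifies in K.

p ramifies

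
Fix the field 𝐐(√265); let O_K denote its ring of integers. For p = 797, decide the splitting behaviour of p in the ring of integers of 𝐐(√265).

d = 265 ≡ 1 (mod 4), so O_K = ℤ[(1+√265)/2] and disc(K) = d = 265.
Since gcd(797, 265) = 1 the prime 797 does not ramify.
(265/797) = 265^398 mod 797 = 1, giving Legendre symbol 1.
d is a quadratic residue mod p, hence 797 splits in O_K.

p splits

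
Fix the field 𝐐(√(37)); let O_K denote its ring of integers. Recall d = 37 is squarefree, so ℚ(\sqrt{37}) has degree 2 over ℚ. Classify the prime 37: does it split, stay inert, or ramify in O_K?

Since 37 ≡ 1 mod 4, the ring of integers is ℤ[(1+√37)/2] with discriminant 37.
Ramification test: 37 | 37. The prime 37 ramifies in K.

37 is ramified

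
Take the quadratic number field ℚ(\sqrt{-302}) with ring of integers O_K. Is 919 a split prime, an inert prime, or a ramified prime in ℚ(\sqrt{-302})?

d = -302 ≡ 2 (mod 4), so O_K = ℤ[√-302] and disc(K) = 4d = -1208.
Since gcd(919, -1208) = 1 the prime 919 does not ramify.
Legendre symbol by Euler's criterion: (-302/919) ≡ (-302)^459 ≡ 918 (mod 919), i.e. (-302/919) = -1.
(-302/919) = -1, so 919 is inert.

p is inert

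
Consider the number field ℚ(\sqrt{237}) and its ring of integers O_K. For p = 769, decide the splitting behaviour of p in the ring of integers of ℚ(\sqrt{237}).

d = 237 ≡ 1 (mod 4), so O_K = ℤ[(1+√237)/2] and disc(K) = d = 237.
Since gcd(769, 237) = 1 the prime 769 does not ramify.
Euler's criterion: 237^384 mod 769 = 768. Thus (237|769) = -1.
Legendre symbol -1 ⇒ 769 is inert.

769 remains inert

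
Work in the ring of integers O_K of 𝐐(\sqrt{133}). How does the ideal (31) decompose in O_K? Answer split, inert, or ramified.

split

Since 133 ≡ 1 mod 4, the ring of integers is ℤ[(1+√133)/2] with discriminant 133.
Since gcd(31, 133) = 1 the prime 31 does not ramify.
Legendre symbol by Euler's criterion: (133/31) ≡ 133^15 ≡ 1 (mod 31), i.e. (133/31) = 1.
Legendre symbol 1 ⇒ 31 is split.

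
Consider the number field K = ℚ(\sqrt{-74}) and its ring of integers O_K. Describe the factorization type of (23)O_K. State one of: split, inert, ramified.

-74 mod 4 = 2, hence disc K = 4·(-74) = -296 and O_K = ℤ[√-74].
disc(K) = -296 is not divisible by 23; 23 is unramified.
(-74/23) = 18^11 mod 23 = 1, giving Legendre symbol 1.
Legendre symbol 1 ⇒ 23 is split.

p splits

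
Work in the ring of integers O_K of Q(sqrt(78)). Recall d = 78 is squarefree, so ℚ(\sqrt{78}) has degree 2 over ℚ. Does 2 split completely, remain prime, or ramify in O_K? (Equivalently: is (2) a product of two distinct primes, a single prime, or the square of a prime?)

2 is ramified

d = 78 ≡ 2 (mod 4), so O_K = ℤ[√78] and disc(K) = 4d = 312.
disc(K) = 312 = 2·156, so p = 2 is ramified.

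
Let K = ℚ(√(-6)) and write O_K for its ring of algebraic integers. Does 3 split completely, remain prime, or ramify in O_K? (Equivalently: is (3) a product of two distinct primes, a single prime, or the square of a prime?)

p ramifies

Since -6 ≢ 1 mod 4, the ring of integers is ℤ[√-6] with discriminant 4·(-6) = -24.
3 divides disc(K) = -24, so 3 ramifies.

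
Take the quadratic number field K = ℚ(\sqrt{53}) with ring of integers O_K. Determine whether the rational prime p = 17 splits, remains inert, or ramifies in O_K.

split

Since 53 ≡ 1 mod 4, the ring of integers is ℤ[(1+√53)/2] with discriminant 53.
Since gcd(17, 53) = 1 the prime 17 does not ramify.
Legendre symbol by Euler's criterion: (53/17) ≡ 53^8 ≡ 1 (mod 17), i.e. (53/17) = 1.
Legendre symbol 1 ⇒ 17 is split.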